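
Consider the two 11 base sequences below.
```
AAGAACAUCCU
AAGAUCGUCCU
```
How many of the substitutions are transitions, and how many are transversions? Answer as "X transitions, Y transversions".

1 transition, 1 transversion

Transitions (purine↔purine or pyrimidine↔pyrimidine): 7 A→G.
Transversions (purine↔pyrimidine): 5 A→U.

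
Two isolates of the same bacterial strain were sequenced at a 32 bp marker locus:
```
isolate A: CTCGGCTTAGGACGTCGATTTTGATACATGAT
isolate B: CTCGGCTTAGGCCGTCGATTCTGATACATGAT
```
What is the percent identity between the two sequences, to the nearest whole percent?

Mismatches at positions 12, 21 (1-based): 2 of 32.
Identical positions: 30/32 = 93.75% → 94%.

94%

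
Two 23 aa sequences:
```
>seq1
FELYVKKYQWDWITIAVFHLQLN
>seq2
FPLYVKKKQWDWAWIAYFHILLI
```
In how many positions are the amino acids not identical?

8

Comparing position by position, 8 positions differ: 2 (E/P), 8 (Y/K), 13 (I/A), 14 (T/W), 17 (V/Y), 20 (L/I), 21 (Q/L), 23 (N/I).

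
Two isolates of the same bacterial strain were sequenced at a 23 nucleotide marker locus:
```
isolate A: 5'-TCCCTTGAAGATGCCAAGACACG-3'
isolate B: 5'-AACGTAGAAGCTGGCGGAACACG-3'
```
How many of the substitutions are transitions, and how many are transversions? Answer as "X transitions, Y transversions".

3 transitions, 6 transversions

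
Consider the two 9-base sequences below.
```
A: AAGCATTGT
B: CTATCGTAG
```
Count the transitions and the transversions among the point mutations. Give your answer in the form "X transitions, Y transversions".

3 transitions, 5 transversions

Transitions (purine↔purine or pyrimidine↔pyrimidine): 3 G→A, 4 C→T, 8 G→A.
Transversions (purine↔pyrimidine): 1 A→C, 2 A→T, 5 A→C, 6 T→G, 9 T→G.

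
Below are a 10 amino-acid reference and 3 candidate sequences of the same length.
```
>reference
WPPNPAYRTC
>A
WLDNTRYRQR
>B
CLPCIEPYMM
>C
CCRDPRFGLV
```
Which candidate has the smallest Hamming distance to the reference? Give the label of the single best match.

A

A differs at 6 residues; B differs at 9 residues; C differs at 9 residues. The closest is A.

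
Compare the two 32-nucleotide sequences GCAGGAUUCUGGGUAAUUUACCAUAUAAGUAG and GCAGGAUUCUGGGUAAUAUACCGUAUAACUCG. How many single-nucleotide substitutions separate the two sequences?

4

Mismatches (1-based): position 18: U→A; position 23: A→G; position 29: G→C; position 31: A→C.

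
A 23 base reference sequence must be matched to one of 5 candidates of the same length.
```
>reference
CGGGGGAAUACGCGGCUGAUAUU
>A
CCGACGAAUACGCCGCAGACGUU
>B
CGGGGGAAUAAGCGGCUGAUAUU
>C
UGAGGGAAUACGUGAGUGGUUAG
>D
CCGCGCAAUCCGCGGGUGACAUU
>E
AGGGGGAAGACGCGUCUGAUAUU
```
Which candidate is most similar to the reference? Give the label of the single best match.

A differs at 7 bases; B differs at 1 base; C differs at 9 bases; D differs at 6 bases; E differs at 3 bases. The closest is B.

B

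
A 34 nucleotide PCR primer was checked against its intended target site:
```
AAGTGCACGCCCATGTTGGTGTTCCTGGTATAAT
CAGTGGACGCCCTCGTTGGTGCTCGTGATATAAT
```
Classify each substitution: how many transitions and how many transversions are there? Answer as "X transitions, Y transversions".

3 transitions, 4 transversions

Transitions (purine↔purine or pyrimidine↔pyrimidine): 14 T→C, 22 T→C, 28 G→A.
Transversions (purine↔pyrimidine): 1 A→C, 6 C→G, 13 A→T, 25 C→G.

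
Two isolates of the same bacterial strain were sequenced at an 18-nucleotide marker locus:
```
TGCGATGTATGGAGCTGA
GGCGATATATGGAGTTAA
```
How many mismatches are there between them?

The sequences differ at positions 1, 7, 15, 17 (1-based) — 4 in total.

4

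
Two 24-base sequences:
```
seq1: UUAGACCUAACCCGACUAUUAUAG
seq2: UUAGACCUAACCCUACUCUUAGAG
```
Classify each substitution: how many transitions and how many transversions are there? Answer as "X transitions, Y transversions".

Transitions (purine↔purine or pyrimidine↔pyrimidine): none.
Transversions (purine↔pyrimidine): 14 G→U, 18 A→C, 22 U→G.

0 transitions, 3 transversions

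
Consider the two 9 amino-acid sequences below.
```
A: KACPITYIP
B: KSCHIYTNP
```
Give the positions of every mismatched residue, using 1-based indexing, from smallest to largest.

Scanning 1-based: 2: A/S; 4: P/H; 6: T/Y; 7: Y/T; 8: I/N.

2, 4, 6, 7, 8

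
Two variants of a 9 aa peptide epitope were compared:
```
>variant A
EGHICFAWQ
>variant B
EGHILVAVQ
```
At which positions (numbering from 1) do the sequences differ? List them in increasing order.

5, 6, 8

Differences at position 5 (C→L), position 6 (F→V), position 8 (W→V).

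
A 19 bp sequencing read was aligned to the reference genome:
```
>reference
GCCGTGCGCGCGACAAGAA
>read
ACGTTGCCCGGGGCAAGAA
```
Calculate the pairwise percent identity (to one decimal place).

68.4%

Mismatches at positions 1, 3, 4, 8, 11, 13 (1-based): 6 of 19.
Identical positions: 13/19 = 68.42% → 68.4%.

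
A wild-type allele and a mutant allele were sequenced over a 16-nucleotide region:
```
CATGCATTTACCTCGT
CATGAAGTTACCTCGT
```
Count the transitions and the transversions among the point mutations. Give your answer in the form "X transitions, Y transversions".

0 transitions, 2 transversions

Mismatches (1-based):
site 5: C→A (pyrimidine→purine, transversion)
site 7: T→G (pyrimidine→purine, transversion)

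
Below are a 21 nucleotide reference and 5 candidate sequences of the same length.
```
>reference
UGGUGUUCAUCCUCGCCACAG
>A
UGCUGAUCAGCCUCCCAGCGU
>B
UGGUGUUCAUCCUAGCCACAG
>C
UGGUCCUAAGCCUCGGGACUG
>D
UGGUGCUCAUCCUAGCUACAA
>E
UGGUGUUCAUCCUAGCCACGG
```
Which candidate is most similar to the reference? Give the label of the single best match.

B

A differs at 8 bases; B differs at 1 base; C differs at 7 bases; D differs at 4 bases; E differs at 2 bases. The closest is B.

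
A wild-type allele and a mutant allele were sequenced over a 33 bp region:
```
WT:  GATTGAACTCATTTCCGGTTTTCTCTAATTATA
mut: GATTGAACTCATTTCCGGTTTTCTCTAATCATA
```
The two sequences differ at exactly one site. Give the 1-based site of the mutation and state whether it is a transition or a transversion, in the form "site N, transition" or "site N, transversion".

site 30, transition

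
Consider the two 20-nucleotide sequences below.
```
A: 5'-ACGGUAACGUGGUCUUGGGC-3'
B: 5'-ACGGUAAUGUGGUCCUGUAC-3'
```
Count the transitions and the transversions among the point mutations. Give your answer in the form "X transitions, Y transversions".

3 transitions, 1 transversion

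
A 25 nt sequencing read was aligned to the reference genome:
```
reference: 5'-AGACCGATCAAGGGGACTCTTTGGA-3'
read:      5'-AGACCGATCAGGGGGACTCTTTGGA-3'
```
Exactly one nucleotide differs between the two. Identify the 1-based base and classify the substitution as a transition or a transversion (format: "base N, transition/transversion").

base 11, transition

The sequences differ only at base 11: A→G (purine→purine), a transition.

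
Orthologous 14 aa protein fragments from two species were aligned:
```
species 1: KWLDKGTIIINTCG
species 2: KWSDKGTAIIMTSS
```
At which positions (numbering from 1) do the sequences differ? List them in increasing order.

Differences at position 3 (L→S), position 8 (I→A), position 11 (N→M), position 13 (C→S), position 14 (G→S).

3, 8, 11, 13, 14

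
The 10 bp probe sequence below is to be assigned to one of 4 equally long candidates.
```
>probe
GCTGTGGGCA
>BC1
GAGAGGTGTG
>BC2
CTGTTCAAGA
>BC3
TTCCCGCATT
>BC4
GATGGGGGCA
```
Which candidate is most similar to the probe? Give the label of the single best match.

BC4

BC1 differs at 7 positions; BC2 differs at 8 positions; BC3 differs at 9 positions; BC4 differs at 2 positions. The closest is BC4.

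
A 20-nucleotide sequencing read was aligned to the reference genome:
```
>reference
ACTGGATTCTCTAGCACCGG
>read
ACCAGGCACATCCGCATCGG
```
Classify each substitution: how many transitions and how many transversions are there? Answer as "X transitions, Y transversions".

7 transitions, 3 transversions

Transitions (purine↔purine or pyrimidine↔pyrimidine): 3 T→C, 4 G→A, 6 A→G, 7 T→C, 11 C→T, 12 T→C, 17 C→T.
Transversions (purine↔pyrimidine): 8 T→A, 10 T→A, 13 A→C.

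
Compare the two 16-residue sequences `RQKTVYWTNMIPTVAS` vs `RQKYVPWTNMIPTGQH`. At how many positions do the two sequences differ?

The sequences differ at positions 4, 6, 14, 15, 16 (1-based) — 5 in total.

5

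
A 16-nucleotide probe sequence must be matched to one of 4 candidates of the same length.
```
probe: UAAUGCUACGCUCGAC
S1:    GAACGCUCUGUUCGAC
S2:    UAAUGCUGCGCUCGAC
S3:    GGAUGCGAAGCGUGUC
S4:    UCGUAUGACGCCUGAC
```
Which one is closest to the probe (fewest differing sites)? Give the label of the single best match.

Hamming distances to probe — S1: 5; S2: 1; S3: 7; S4: 7.
Smallest is S2 with 1 mismatch.

S2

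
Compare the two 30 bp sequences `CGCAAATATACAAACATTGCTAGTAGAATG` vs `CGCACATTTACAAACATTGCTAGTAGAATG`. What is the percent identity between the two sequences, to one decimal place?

93.3%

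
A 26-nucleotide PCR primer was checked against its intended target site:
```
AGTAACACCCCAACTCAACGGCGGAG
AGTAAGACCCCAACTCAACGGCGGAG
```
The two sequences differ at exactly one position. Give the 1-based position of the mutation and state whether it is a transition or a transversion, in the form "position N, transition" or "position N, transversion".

position 6, transversion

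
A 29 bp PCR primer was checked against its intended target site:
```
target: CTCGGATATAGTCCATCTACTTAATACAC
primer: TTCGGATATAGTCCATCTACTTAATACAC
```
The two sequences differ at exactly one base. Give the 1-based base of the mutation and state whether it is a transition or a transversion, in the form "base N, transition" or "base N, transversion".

The sequences differ only at base 1: C→T (pyrimidine→pyrimidine), a transition.

base 1, transition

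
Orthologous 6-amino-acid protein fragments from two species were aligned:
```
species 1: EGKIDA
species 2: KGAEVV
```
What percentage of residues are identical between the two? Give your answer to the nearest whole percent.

17%

Mismatches at positions 1, 3, 4, 5, 6 (1-based): 5 of 6.
Identical positions: 1/6 = 16.67% → 17%.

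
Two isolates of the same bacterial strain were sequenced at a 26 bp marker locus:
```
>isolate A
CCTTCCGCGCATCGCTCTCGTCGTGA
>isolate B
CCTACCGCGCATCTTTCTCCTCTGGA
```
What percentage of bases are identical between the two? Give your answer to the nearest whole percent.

77%

Mismatches at positions 4, 14, 15, 20, 23, 24 (1-based): 6 of 26.
Identical positions: 20/26 = 76.92% → 77%.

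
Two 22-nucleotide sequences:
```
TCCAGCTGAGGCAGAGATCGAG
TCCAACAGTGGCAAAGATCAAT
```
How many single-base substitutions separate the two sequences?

6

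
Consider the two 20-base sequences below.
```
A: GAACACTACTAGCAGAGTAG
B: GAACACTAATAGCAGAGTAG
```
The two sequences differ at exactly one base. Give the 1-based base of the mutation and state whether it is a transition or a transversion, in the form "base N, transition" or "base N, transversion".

The sequences differ only at base 9: C→A (pyrimidine→purine), a transversion.

base 9, transversion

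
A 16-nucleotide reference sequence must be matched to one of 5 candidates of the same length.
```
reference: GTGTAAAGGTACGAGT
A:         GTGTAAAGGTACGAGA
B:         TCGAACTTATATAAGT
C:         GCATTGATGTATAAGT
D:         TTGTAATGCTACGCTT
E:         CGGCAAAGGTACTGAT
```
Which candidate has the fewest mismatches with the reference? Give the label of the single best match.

A differs at 1 position; B differs at 9 positions; C differs at 7 positions; D differs at 5 positions; E differs at 6 positions. The closest is A.

A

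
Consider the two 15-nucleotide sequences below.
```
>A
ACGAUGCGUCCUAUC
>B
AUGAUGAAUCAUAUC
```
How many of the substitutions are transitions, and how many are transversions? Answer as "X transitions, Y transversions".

Transitions (purine↔purine or pyrimidine↔pyrimidine): 2 C→U, 8 G→A.
Transversions (purine↔pyrimidine): 7 C→A, 11 C→A.

2 transitions, 2 transversions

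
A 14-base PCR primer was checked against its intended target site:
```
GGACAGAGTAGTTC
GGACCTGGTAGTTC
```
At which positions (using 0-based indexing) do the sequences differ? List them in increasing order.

Differences at position 4 (A→C), position 5 (G→T), position 6 (A→G).

4, 5, 6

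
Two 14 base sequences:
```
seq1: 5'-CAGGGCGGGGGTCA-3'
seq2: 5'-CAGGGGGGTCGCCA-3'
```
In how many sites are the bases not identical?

4

The sequences differ at sites 6, 9, 10, 12 (1-based) — 4 in total.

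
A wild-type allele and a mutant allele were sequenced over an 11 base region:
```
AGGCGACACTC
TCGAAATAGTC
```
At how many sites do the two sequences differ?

6

Mismatches (1-based): site 1: A→T; site 2: G→C; site 4: C→A; site 5: G→A; site 7: C→T; site 9: C→G.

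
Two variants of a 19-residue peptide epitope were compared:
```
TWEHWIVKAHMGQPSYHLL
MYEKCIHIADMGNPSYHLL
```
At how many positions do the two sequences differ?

8

Comparing position by position, 8 positions differ: 1 (T/M), 2 (W/Y), 4 (H/K), 5 (W/C), 7 (V/H), 8 (K/I), 10 (H/D), 13 (Q/N).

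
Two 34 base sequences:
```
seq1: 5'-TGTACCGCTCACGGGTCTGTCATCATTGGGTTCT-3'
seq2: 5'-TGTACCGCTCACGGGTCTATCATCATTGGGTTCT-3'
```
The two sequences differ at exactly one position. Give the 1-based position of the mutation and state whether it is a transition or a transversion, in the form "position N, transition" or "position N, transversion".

position 19, transition

Position 19 changes G→A. G is a purine and A is a purine, so this is a transition.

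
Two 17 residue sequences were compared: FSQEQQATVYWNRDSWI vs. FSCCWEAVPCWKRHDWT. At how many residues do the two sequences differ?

11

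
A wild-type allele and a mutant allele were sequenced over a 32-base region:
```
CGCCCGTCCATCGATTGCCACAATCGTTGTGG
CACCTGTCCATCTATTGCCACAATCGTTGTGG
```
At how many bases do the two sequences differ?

3

The sequences differ at bases 2, 5, 13 (1-based) — 3 in total.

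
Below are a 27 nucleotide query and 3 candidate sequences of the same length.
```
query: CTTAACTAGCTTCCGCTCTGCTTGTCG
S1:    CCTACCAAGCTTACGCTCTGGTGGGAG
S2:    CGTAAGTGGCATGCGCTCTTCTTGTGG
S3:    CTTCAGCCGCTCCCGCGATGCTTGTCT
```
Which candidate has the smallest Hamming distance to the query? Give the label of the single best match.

S1 differs at 8 positions; S2 differs at 7 positions; S3 differs at 8 positions. The closest is S2.

S2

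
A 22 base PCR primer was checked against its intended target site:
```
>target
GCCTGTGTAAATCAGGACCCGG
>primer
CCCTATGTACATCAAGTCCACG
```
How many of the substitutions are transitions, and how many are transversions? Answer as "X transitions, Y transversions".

Transitions (purine↔purine or pyrimidine↔pyrimidine): 5 G→A, 15 G→A.
Transversions (purine↔pyrimidine): 1 G→C, 10 A→C, 17 A→T, 20 C→A, 21 G→C.

2 transitions, 5 transversions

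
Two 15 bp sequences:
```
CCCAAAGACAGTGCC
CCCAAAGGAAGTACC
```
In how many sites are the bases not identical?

The sequences differ at sites 8, 9, 13 (1-based) — 3 in total.

3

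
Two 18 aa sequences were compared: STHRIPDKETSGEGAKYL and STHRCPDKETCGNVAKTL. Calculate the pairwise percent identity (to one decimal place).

72.2%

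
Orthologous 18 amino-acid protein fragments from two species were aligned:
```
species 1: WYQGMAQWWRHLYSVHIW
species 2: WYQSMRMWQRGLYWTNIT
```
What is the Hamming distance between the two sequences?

9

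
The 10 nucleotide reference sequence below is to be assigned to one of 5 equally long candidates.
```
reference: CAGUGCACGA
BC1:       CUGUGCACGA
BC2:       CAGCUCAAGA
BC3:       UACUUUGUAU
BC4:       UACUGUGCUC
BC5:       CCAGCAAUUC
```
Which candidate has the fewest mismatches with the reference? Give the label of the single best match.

BC1

Hamming distances to reference — BC1: 1; BC2: 3; BC3: 8; BC4: 6; BC5: 8.
Smallest is BC1 with 1 mismatch.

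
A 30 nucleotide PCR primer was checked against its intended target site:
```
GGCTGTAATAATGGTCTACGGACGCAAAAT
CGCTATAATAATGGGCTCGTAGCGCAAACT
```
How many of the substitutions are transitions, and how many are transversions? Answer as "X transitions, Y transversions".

3 transitions, 6 transversions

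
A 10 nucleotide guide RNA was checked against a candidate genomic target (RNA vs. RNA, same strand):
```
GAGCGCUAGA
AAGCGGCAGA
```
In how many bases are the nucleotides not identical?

3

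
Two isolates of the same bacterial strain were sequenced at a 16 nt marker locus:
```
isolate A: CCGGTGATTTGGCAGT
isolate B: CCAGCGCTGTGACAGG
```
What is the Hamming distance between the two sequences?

6

Mismatches (1-based): site 3: G→A; site 5: T→C; site 7: A→C; site 9: T→G; site 12: G→A; site 16: T→G.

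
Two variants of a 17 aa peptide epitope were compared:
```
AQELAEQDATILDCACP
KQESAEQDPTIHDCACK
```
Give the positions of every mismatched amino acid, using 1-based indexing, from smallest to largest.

1, 4, 9, 12, 17

Scanning 1-based: 1: A/K; 4: L/S; 9: A/P; 12: L/H; 17: P/K.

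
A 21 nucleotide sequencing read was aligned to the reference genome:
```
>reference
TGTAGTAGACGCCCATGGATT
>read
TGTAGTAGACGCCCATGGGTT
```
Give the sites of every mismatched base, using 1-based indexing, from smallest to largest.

19

Differences at site 19 (A→G).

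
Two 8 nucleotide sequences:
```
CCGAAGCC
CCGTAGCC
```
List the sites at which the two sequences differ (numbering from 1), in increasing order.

Differences at site 4 (A→T).

4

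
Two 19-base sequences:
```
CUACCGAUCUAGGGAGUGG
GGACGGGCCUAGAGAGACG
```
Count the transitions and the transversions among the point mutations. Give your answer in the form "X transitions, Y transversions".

3 transitions, 5 transversions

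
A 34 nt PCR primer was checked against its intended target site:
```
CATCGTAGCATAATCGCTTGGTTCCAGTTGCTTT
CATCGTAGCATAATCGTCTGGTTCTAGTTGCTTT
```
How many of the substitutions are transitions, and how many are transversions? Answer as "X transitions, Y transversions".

3 transitions, 0 transversions

Transitions (purine↔purine or pyrimidine↔pyrimidine): 17 C→T, 18 T→C, 25 C→T.
Transversions (purine↔pyrimidine): none.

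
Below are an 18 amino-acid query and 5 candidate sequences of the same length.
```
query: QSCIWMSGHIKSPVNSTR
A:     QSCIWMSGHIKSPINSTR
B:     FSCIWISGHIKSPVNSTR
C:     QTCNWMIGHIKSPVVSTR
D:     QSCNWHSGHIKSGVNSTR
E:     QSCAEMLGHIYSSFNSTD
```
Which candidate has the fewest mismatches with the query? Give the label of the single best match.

A

Hamming distances to query — A: 1; B: 2; C: 4; D: 3; E: 7.
Smallest is A with 1 mismatch.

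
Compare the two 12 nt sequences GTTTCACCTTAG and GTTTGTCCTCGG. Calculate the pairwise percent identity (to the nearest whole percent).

67%

Mismatches at positions 5, 6, 10, 11 (1-based): 4 of 12.
Identical positions: 8/12 = 66.67% → 67%.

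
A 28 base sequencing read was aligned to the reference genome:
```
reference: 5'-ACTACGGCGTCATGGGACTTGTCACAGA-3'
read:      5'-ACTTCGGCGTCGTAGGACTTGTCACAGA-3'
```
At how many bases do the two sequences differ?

3

The sequences differ at bases 4, 12, 14 (1-based) — 3 in total.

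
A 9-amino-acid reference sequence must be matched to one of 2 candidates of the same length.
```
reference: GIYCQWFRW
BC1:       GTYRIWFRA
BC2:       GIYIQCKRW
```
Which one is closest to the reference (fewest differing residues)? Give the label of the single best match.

BC2

Hamming distances to reference — BC1: 4; BC2: 3.
Smallest is BC2 with 3 mismatches.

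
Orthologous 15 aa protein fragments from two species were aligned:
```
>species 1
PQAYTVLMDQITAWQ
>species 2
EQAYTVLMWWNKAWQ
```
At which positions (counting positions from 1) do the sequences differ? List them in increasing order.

Differences at position 1 (P→E), position 9 (D→W), position 10 (Q→W), position 11 (I→N), position 12 (T→K).

1, 9, 10, 11, 12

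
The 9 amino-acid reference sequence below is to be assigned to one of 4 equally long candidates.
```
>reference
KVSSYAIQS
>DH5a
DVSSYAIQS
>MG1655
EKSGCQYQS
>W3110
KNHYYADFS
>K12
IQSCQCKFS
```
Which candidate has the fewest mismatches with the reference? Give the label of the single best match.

DH5a

DH5a differs at 1 residue; MG1655 differs at 6 residues; W3110 differs at 5 residues; K12 differs at 7 residues. The closest is DH5a.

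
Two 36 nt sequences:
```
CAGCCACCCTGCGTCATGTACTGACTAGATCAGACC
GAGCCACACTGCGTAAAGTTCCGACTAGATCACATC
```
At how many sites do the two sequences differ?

8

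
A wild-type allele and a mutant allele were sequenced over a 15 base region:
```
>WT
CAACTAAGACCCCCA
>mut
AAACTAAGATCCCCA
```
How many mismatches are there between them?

2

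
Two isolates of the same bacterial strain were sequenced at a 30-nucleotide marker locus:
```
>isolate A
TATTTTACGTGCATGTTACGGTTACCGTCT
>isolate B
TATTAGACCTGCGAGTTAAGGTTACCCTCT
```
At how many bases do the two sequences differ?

The sequences differ at bases 5, 6, 9, 13, 14, 19, 27 (1-based) — 7 in total.

7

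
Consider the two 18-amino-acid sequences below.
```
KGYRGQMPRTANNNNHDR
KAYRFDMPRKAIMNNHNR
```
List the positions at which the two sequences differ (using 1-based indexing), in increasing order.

2, 5, 6, 10, 12, 13, 17

Differences at position 2 (G→A), position 5 (G→F), position 6 (Q→D), position 10 (T→K), position 12 (N→I), position 13 (N→M), position 17 (D→N).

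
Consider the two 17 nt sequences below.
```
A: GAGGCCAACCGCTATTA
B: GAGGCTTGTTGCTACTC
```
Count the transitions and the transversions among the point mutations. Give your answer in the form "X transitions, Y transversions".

Mismatches (1-based):
base 6: C→T (pyrimidine→pyrimidine, transition)
base 7: A→T (purine→pyrimidine, transversion)
base 8: A→G (purine→purine, transition)
base 9: C→T (pyrimidine→pyrimidine, transition)
base 10: C→T (pyrimidine→pyrimidine, transition)
base 15: T→C (pyrimidine→pyrimidine, transition)
base 17: A→C (purine→pyrimidine, transversion)

5 transitions, 2 transversions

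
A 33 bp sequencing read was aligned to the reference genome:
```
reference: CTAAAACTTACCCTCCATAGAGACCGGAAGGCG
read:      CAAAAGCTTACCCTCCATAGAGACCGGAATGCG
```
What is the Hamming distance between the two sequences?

3

Mismatches (1-based): site 2: T→A; site 6: A→G; site 30: G→T.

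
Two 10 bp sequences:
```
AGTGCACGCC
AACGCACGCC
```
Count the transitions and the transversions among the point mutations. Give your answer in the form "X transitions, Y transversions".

2 transitions, 0 transversions

Transitions (purine↔purine or pyrimidine↔pyrimidine): 2 G→A, 3 T→C.
Transversions (purine↔pyrimidine): none.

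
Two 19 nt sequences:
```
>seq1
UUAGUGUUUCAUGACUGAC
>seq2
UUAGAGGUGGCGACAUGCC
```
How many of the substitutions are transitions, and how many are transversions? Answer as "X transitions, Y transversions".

Transitions (purine↔purine or pyrimidine↔pyrimidine): 13 G→A.
Transversions (purine↔pyrimidine): 5 U→A, 7 U→G, 9 U→G, 10 C→G, 11 A→C, 12 U→G, 14 A→C, 15 C→A, 18 A→C.

1 transition, 9 transversions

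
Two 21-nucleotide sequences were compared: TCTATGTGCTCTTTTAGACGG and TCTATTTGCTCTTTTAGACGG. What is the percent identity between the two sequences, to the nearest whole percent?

95%

Mismatch at position 6 (1-based): 1 of 21.
Identical positions: 20/21 = 95.24% → 95%.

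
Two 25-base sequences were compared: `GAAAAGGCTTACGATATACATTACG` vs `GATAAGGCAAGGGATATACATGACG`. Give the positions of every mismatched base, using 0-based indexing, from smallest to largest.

Differences at position 2 (A→T), position 8 (T→A), position 9 (T→A), position 10 (A→G), position 11 (C→G), position 21 (T→G).

2, 8, 9, 10, 11, 21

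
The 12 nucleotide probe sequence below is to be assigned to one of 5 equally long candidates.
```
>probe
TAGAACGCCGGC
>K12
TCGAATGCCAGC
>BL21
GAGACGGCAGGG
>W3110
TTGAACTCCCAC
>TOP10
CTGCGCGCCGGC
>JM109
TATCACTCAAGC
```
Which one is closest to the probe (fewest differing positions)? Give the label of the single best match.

Hamming distances to probe — K12: 3; BL21: 5; W3110: 4; TOP10: 4; JM109: 5.
Smallest is K12 with 3 mismatches.

K12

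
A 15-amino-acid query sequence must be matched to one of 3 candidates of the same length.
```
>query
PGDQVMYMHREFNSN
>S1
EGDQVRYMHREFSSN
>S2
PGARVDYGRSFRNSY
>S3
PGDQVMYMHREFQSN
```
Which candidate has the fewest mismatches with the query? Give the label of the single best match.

S3

Hamming distances to query — S1: 3; S2: 9; S3: 1.
Smallest is S3 with 1 mismatch.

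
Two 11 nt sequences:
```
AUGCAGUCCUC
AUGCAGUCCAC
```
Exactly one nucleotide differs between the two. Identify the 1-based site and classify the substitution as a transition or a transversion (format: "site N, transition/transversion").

The sequences differ only at site 10: U→A (pyrimidine→purine), a transversion.

site 10, transversion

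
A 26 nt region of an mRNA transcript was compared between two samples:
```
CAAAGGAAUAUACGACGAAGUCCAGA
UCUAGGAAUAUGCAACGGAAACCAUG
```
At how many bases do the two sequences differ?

The sequences differ at bases 1, 2, 3, 12, 14, 18, 20, 21, 25, 26 (1-based) — 10 in total.

10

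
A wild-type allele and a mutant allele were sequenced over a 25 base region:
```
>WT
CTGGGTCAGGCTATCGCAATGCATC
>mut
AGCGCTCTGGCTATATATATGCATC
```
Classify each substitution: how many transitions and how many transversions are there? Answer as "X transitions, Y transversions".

Mismatches (1-based):
site 1: C→A (pyrimidine→purine, transversion)
site 2: T→G (pyrimidine→purine, transversion)
site 3: G→C (purine→pyrimidine, transversion)
site 5: G→C (purine→pyrimidine, transversion)
site 8: A→T (purine→pyrimidine, transversion)
site 15: C→A (pyrimidine→purine, transversion)
site 16: G→T (purine→pyrimidine, transversion)
site 17: C→A (pyrimidine→purine, transversion)
site 18: A→T (purine→pyrimidine, transversion)

0 transitions, 9 transversions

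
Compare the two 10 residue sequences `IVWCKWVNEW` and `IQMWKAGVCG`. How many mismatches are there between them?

8

Comparing position by position, 8 positions differ: 2 (V/Q), 3 (W/M), 4 (C/W), 6 (W/A), 7 (V/G), 8 (N/V), 9 (E/C), 10 (W/G).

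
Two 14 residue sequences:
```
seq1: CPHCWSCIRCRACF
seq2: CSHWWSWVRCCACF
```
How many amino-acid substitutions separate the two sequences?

Mismatches (1-based): residue 2: P→S; residue 4: C→W; residue 7: C→W; residue 8: I→V; residue 11: R→C.

5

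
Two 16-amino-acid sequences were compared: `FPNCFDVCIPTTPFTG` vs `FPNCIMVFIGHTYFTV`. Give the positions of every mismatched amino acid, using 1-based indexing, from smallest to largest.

Scanning 1-based: 5: F/I; 6: D/M; 8: C/F; 10: P/G; 11: T/H; 13: P/Y; 16: G/V.

5, 6, 8, 10, 11, 13, 16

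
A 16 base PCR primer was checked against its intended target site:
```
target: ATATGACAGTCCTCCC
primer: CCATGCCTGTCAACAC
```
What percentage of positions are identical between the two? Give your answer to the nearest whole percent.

56%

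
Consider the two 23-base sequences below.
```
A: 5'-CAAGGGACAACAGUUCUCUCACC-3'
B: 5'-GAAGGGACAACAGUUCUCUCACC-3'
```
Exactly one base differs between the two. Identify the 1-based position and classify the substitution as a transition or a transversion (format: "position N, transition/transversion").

The sequences differ only at position 1: C→G (pyrimidine→purine), a transversion.

position 1, transversion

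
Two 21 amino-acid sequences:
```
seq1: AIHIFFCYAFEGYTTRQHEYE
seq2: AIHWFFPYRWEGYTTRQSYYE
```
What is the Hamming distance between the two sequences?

6

Mismatches (1-based): residue 4: I→W; residue 7: C→P; residue 9: A→R; residue 10: F→W; residue 18: H→S; residue 19: E→Y.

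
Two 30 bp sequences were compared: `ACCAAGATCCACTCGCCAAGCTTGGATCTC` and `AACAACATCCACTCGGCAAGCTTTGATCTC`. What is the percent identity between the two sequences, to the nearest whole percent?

87%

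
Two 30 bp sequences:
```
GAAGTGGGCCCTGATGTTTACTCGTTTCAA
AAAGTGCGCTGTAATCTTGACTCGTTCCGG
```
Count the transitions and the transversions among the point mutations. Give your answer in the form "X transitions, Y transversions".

6 transitions, 4 transversions

Mismatches (1-based):
site 1: G→A (purine→purine, transition)
site 7: G→C (purine→pyrimidine, transversion)
site 10: C→T (pyrimidine→pyrimidine, transition)
site 11: C→G (pyrimidine→purine, transversion)
site 13: G→A (purine→purine, transition)
site 16: G→C (purine→pyrimidine, transversion)
site 19: T→G (pyrimidine→purine, transversion)
site 27: T→C (pyrimidine→pyrimidine, transition)
site 29: A→G (purine→purine, transition)
site 30: A→G (purine→purine, transition)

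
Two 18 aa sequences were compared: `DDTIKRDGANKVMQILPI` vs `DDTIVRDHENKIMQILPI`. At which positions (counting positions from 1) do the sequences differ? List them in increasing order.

5, 8, 9, 12

Differences at position 5 (K→V), position 8 (G→H), position 9 (A→E), position 12 (V→I).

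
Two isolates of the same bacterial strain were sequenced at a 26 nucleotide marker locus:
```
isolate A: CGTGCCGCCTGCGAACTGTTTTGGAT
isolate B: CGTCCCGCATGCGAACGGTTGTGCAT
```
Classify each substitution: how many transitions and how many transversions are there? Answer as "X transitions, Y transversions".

Mismatches (1-based):
position 4: G→C (purine→pyrimidine, transversion)
position 9: C→A (pyrimidine→purine, transversion)
position 17: T→G (pyrimidine→purine, transversion)
position 21: T→G (pyrimidine→purine, transversion)
position 24: G→C (purine→pyrimidine, transversion)

0 transitions, 5 transversions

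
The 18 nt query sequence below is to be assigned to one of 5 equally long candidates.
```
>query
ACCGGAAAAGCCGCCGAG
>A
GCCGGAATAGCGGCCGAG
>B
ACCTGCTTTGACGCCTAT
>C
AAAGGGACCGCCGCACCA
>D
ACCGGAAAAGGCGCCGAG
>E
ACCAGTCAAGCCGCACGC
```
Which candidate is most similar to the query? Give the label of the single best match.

D

Hamming distances to query — A: 3; B: 8; C: 9; D: 1; E: 7.
Smallest is D with 1 mismatch.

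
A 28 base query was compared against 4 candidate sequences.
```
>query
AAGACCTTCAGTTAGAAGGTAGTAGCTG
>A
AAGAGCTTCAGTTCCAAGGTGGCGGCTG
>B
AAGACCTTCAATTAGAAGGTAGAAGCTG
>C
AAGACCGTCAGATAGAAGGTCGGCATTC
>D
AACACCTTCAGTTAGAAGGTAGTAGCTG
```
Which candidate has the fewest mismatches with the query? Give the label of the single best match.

D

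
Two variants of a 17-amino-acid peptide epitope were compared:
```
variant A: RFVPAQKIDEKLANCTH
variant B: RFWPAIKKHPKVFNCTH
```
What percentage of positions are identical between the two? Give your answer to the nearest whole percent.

Mismatches at positions 3, 6, 8, 9, 10, 12, 13 (1-based): 7 of 17.
Identical positions: 10/17 = 58.82% → 59%.

59%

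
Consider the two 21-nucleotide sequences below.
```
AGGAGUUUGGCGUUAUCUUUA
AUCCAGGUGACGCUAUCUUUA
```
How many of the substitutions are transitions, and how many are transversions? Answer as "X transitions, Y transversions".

3 transitions, 5 transversions

Mismatches (1-based):
base 2: G→U (purine→pyrimidine, transversion)
base 3: G→C (purine→pyrimidine, transversion)
base 4: A→C (purine→pyrimidine, transversion)
base 5: G→A (purine→purine, transition)
base 6: U→G (pyrimidine→purine, transversion)
base 7: U→G (pyrimidine→purine, transversion)
base 10: G→A (purine→purine, transition)
base 13: U→C (pyrimidine→pyrimidine, transition)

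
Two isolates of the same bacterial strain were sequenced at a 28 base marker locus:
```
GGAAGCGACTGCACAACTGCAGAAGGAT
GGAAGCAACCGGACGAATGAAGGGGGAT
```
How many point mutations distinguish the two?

The sequences differ at positions 7, 10, 12, 15, 17, 20, 23, 24 (1-based) — 8 in total.

8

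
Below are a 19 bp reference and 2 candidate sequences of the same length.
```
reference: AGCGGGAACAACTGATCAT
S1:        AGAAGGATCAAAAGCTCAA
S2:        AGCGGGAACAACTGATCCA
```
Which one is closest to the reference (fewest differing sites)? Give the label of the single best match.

Hamming distances to reference — S1: 7; S2: 2.
Smallest is S2 with 2 mismatches.

S2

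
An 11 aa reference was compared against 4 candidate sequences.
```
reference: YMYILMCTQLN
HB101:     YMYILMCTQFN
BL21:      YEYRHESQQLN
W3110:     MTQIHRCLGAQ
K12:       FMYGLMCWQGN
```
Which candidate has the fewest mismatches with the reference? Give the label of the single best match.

HB101 differs at 1 residue; BL21 differs at 6 residues; W3110 differs at 9 residues; K12 differs at 4 residues. The closest is HB101.

HB101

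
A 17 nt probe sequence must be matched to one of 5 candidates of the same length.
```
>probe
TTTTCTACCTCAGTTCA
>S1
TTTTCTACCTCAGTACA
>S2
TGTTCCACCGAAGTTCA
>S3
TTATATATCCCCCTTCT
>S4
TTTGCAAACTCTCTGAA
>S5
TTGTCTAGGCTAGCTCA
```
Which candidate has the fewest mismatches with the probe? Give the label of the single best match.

S1 differs at 1 base; S2 differs at 4 bases; S3 differs at 7 bases; S4 differs at 7 bases; S5 differs at 6 bases. The closest is S1.

S1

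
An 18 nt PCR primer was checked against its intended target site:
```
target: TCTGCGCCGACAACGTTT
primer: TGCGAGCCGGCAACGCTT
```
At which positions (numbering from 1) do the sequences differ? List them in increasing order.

2, 3, 5, 10, 16

Differences at position 2 (C→G), position 3 (T→C), position 5 (C→A), position 10 (A→G), position 16 (T→C).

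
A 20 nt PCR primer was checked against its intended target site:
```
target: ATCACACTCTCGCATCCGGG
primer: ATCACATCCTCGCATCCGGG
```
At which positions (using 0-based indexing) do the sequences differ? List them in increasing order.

6, 7

Differences at position 6 (C→T), position 7 (T→C).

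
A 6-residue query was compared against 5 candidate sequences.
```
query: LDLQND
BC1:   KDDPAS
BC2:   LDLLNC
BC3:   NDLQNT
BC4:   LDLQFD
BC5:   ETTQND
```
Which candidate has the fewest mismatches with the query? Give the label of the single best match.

BC1 differs at 5 residues; BC2 differs at 2 residues; BC3 differs at 2 residues; BC4 differs at 1 residue; BC5 differs at 3 residues. The closest is BC4.

BC4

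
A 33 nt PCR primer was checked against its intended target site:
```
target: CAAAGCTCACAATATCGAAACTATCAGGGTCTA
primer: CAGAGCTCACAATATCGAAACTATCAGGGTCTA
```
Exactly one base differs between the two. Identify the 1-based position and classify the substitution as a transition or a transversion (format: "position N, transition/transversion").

The sequences differ only at position 3: A→G (purine→purine), a transition.

position 3, transition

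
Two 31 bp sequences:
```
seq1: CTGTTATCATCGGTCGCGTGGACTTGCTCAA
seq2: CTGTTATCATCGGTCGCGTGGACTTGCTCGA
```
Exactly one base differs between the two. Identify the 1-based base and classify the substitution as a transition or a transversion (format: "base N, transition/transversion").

Base 30 changes A→G. A is a purine and G is a purine, so this is a transition.

base 30, transition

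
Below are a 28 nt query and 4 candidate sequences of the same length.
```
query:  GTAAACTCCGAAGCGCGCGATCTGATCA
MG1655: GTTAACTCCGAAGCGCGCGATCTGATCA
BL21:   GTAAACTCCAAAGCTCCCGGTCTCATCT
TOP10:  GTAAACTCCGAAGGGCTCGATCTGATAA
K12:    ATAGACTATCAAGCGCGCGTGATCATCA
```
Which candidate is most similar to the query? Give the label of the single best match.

MG1655

MG1655 differs at 1 position; BL21 differs at 6 positions; TOP10 differs at 3 positions; K12 differs at 9 positions. The closest is MG1655.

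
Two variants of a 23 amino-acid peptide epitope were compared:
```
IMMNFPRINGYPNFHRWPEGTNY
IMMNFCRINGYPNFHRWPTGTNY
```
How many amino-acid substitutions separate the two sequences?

2

Comparing position by position, 2 residues differ: 6 (P/C), 19 (E/T).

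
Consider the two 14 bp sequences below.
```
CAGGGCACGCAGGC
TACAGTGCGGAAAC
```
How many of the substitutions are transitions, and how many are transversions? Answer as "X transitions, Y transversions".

Transitions (purine↔purine or pyrimidine↔pyrimidine): 1 C→T, 4 G→A, 6 C→T, 7 A→G, 12 G→A, 13 G→A.
Transversions (purine↔pyrimidine): 3 G→C, 10 C→G.

6 transitions, 2 transversions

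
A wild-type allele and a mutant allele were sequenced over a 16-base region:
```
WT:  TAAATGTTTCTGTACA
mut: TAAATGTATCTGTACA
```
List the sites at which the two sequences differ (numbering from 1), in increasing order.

8

Scanning 1-based: 8: T/A.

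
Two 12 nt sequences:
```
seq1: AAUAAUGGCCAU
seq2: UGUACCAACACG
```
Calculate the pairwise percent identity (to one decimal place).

9 positions differ (1, 2, 5, 6, 7, 8, 10, 11, 12), so 3 of 12 match: 3/12 = 25%.

25.0%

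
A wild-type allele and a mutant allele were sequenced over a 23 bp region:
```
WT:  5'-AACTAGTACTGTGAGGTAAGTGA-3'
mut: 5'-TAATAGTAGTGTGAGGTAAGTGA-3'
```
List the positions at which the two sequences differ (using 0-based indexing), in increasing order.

0, 2, 8

Differences at position 0 (A→T), position 2 (C→A), position 8 (C→G).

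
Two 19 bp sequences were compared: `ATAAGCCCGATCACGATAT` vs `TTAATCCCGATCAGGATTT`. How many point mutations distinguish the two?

Mismatches (1-based): base 1: A→T; base 5: G→T; base 14: C→G; base 18: A→T.

4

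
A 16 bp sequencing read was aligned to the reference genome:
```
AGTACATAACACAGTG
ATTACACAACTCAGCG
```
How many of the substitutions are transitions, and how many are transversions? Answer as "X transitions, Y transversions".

2 transitions, 2 transversions

Mismatches (1-based):
site 2: G→T (purine→pyrimidine, transversion)
site 7: T→C (pyrimidine→pyrimidine, transition)
site 11: A→T (purine→pyrimidine, transversion)
site 15: T→C (pyrimidine→pyrimidine, transition)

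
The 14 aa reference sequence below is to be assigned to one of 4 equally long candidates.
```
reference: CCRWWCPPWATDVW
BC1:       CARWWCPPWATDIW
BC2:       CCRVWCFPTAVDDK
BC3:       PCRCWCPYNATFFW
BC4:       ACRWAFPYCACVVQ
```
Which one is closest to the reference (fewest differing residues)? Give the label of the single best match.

Hamming distances to reference — BC1: 2; BC2: 6; BC3: 6; BC4: 8.
Smallest is BC1 with 2 mismatches.

BC1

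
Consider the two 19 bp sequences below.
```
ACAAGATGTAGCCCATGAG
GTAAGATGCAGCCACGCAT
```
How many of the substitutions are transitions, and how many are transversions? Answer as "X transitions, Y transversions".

Mismatches (1-based):
site 1: A→G (purine→purine, transition)
site 2: C→T (pyrimidine→pyrimidine, transition)
site 9: T→C (pyrimidine→pyrimidine, transition)
site 14: C→A (pyrimidine→purine, transversion)
site 15: A→C (purine→pyrimidine, transversion)
site 16: T→G (pyrimidine→purine, transversion)
site 17: G→C (purine→pyrimidine, transversion)
site 19: G→T (purine→pyrimidine, transversion)

3 transitions, 5 transversions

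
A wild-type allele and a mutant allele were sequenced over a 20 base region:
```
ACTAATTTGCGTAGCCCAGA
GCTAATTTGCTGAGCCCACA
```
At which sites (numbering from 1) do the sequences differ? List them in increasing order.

1, 11, 12, 19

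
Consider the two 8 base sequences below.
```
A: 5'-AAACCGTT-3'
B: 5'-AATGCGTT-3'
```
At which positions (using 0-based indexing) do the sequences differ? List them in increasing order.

2, 3

Differences at position 2 (A→T), position 3 (C→G).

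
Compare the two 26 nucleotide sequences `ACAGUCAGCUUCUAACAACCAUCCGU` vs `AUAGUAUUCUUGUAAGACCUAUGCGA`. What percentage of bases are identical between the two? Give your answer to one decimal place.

10 positions differ (2, 6, 7, 8, 12, 16, 18, 20, 23, 26), so 16 of 26 match: 16/26 = 61.54%.

61.5%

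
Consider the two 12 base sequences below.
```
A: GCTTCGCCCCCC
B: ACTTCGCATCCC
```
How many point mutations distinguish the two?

3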